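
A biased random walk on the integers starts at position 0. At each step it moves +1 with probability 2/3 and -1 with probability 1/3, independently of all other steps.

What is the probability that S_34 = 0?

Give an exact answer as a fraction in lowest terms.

Answer: 11328534609920/617673396283947

Derivation:
To be at 0 after 34 steps: need exactly 17 steps of +1 and 17 of -1.
Number of such sequences: C(34,17) = 2333606220
Each has probability (2/3)^17 · (1/3)^17 = 131072/16677181699666569
P = 2333606220 · 131072/16677181699666569 = 11328534609920/617673396283947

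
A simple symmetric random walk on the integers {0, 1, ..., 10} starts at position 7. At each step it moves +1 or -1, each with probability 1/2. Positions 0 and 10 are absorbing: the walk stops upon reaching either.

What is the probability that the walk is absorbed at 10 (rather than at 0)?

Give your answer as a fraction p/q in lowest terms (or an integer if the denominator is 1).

Answer: 7/10

Derivation:
Symmetric walk (p = 1/2): the harmonic-function argument gives P(hit 10 before 0 | start at 7) = a/N.
P = 7/10 = 7/10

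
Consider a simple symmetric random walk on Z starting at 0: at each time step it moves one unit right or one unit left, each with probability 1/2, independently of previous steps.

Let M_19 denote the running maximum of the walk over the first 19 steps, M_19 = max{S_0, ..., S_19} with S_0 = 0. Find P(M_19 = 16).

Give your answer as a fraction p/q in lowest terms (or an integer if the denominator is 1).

Let M_19 = max(S_0,...,S_19). Use the reflection principle: for j ≥ 1, #{paths with M_19 ≥ j} = #{S_19 ≥ j} + #{S_19 ≥ j+1}.
By reflection, #{M_19 ≥ 16} = #{S_19 ≥ 16} + #{S_19 ≥ 17} = 20 + 20 = 40.
#{M_19 ≥ 17} = #{S_19 ≥ 17} + #{S_19 ≥ 18} = 20 + 1 = 21.
#{M_19 = 16} = 40 - 21 = 19.
P(M_19 = 16) = 19/524288 = 19/524288

Answer: 19/524288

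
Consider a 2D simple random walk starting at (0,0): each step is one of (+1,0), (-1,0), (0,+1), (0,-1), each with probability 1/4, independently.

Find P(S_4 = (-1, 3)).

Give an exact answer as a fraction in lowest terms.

Let h be the number of horizontal steps (so 4-h are vertical). To end at (-1,3) need (h-1)/2 right-steps and ((4-h)+3)/2 up-steps.
Sum over h with 1 ≤ h ≤ 1, h ≡ 1 (mod 2), 4-h ≡ 1 (mod 2):
h=1: C(4,1)·C(1,0)·C(3,3) = 4·1·1 = 4
Total favorable: 4
Total paths: 4^4 = 256
P = 4/256 = 1/64

Answer: 1/64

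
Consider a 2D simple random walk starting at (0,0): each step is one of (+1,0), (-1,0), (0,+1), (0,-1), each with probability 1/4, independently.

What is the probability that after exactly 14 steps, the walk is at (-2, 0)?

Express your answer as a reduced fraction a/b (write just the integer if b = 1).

Let h be the number of horizontal steps (so 14-h are vertical). To end at (-2,0) need (h-2)/2 right-steps and ((14-h)+0)/2 up-steps.
Sum over h with 2 ≤ h ≤ 14, h ≡ 0 (mod 2), 14-h ≡ 0 (mod 2):
h=2: C(14,2)·C(2,0)·C(12,6) = 91·1·924 = 84084
h=4: C(14,4)·C(4,1)·C(10,5) = 1001·4·252 = 1009008
h=6: C(14,6)·C(6,2)·C(8,4) = 3003·15·70 = 3153150
h=8: C(14,8)·C(8,3)·C(6,3) = 3003·56·20 = 3363360
h=10: C(14,10)·C(10,4)·C(4,2) = 1001·210·6 = 1261260
h=12: C(14,12)·C(12,5)·C(2,1) = 91·792·2 = 144144
h=14: C(14,14)·C(14,6)·C(0,0) = 1·3003·1 = 3003
Total favorable: 9018009
Total paths: 4^14 = 268435456
P = 9018009/268435456 = 9018009/268435456

Answer: 9018009/268435456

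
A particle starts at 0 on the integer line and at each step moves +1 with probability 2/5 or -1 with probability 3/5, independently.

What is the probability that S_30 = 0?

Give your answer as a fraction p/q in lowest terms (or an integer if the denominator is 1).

Answer: 14586785749733474304/186264514923095703125

Derivation:
To be at 0 after 30 steps: need exactly 15 steps of +1 and 15 of -1.
Number of such sequences: C(30,15) = 155117520
Each has probability (2/5)^15 · (3/5)^15 = 470184984576/931322574615478515625
P = 155117520 · 470184984576/931322574615478515625 = 14586785749733474304/186264514923095703125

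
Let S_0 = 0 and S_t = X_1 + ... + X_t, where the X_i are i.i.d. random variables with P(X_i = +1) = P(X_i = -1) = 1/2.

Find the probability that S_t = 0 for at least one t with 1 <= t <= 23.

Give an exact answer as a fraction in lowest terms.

Count via complement. Let g(t,s) = #length-t paths at position s with S_1..S_t all ≠ 0.
g(t,s) = g(t-1,s-1) + g(t-1,s+1) for s ≠ 0; g(t,0) = 0.
t=0: g(0,0)=1
t=1: g(1,-1)=1 g(1,1)=1
t=2: g(2,-2)=1 g(2,2)=1
t=3: g(3,-3)=1 g(3,-1)=1 g(3,1)=1 g(3,3)=1
t=4: g(4,-4)=1 g(4,-2)=2 g(4,2)=2 g(4,4)=1
t=5: g(5,-5)=1 g(5,-3)=3 g(5,-1)=2 g(5,1)=2 g(5,3)=3 g(5,5)=1
t=6: g(6,-6)=1 g(6,-4)=4 g(6,-2)=5 g(6,2)=5 g(6,4)=4 g(6,6)=1
t=7: g(7,-7)=1 g(7,-5)=5 g(7,-3)=9 g(7,-1)=5 g(7,1)=5 g(7,3)=9 g(7,5)=5 g(7,7)=1
t=8: g(8,-8)=1 g(8,-6)=6 g(8,-4)=14 g(8,-2)=14 g(8,2)=14 g(8,4)=14 g(8,6)=6 g(8,8)=1
t=9: g(9,-9)=1 g(9,-7)=7 g(9,-5)=20 g(9,-3)=28 g(9,-1)=14 g(9,1)=14 g(9,3)=28 g(9,5)=20 g(9,7)=7 g(9,9)=1
t=10: g(10,-10)=1 g(10,-8)=8 g(10,-6)=27 g(10,-4)=48 g(10,-2)=42 g(10,2)=42 g(10,4)=48 g(10,6)=27 g(10,8)=8 g(10,10)=1
t=11: g(11,-11)=1 g(11,-9)=9 g(11,-7)=35 g(11,-5)=75 g(11,-3)=90 g(11,-1)=42 g(11,1)=42 g(11,3)=90 g(11,5)=75 g(11,7)=35 g(11,9)=9 g(11,11)=1
t=12: g(12,-12)=1 g(12,-10)=10 g(12,-8)=44 g(12,-6)=110 g(12,-4)=165 g(12,-2)=132 g(12,2)=132 g(12,4)=165 g(12,6)=110 g(12,8)=44 g(12,10)=10 g(12,12)=1
t=13: g(13,-13)=1 g(13,-11)=11 g(13,-9)=54 g(13,-7)=154 g(13,-5)=275 g(13,-3)=297 g(13,-1)=132 g(13,1)=132 g(13,3)=297 g(13,5)=275 g(13,7)=154 g(13,9)=54 g(13,11)=11 g(13,13)=1
t=14: g(14,-14)=1 g(14,-12)=12 g(14,-10)=65 g(14,-8)=208 g(14,-6)=429 g(14,-4)=572 g(14,-2)=429 g(14,2)=429 g(14,4)=572 g(14,6)=429 g(14,8)=208 g(14,10)=65 g(14,12)=12 g(14,14)=1
t=15: g(15,-15)=1 g(15,-13)=13 g(15,-11)=77 g(15,-9)=273 g(15,-7)=637 g(15,-5)=1001 g(15,-3)=1001 g(15,-1)=429 g(15,1)=429 g(15,3)=1001 g(15,5)=1001 g(15,7)=637 g(15,9)=273 g(15,11)=77 g(15,13)=13 g(15,15)=1
t=16: g(16,-16)=1 g(16,-14)=14 g(16,-12)=90 g(16,-10)=350 g(16,-8)=910 g(16,-6)=1638 g(16,-4)=2002 g(16,-2)=1430 g(16,2)=1430 g(16,4)=2002 g(16,6)=1638 g(16,8)=910 g(16,10)=350 g(16,12)=90 g(16,14)=14 g(16,16)=1
t=17: g(17,-17)=1 g(17,-15)=15 g(17,-13)=104 g(17,-11)=440 g(17,-9)=1260 g(17,-7)=2548 g(17,-5)=3640 g(17,-3)=3432 g(17,-1)=1430 g(17,1)=1430 g(17,3)=3432 g(17,5)=3640 g(17,7)=2548 g(17,9)=1260 g(17,11)=440 g(17,13)=104 g(17,15)=15 g(17,17)=1
t=18: g(18,-18)=1 g(18,-16)=16 g(18,-14)=119 g(18,-12)=544 g(18,-10)=1700 g(18,-8)=3808 g(18,-6)=6188 g(18,-4)=7072 g(18,-2)=4862 g(18,2)=4862 g(18,4)=7072 g(18,6)=6188 g(18,8)=3808 g(18,10)=1700 g(18,12)=544 g(18,14)=119 g(18,16)=16 g(18,18)=1
t=19: g(19,-19)=1 g(19,-17)=17 g(19,-15)=135 g(19,-13)=663 g(19,-11)=2244 g(19,-9)=5508 g(19,-7)=9996 g(19,-5)=13260 g(19,-3)=11934 g(19,-1)=4862 g(19,1)=4862 g(19,3)=11934 g(19,5)=13260 g(19,7)=9996 g(19,9)=5508 g(19,11)=2244 g(19,13)=663 g(19,15)=135 g(19,17)=17 g(19,19)=1
t=20: g(20,-20)=1 g(20,-18)=18 g(20,-16)=152 g(20,-14)=798 g(20,-12)=2907 g(20,-10)=7752 g(20,-8)=15504 g(20,-6)=23256 g(20,-4)=25194 g(20,-2)=16796 g(20,2)=16796 g(20,4)=25194 g(20,6)=23256 g(20,8)=15504 g(20,10)=7752 g(20,12)=2907 g(20,14)=798 g(20,16)=152 g(20,18)=18 g(20,20)=1
t=21: g(21,-21)=1 g(21,-19)=19 g(21,-17)=170 g(21,-15)=950 g(21,-13)=3705 g(21,-11)=10659 g(21,-9)=23256 g(21,-7)=38760 g(21,-5)=48450 g(21,-3)=41990 g(21,-1)=16796 g(21,1)=16796 g(21,3)=41990 g(21,5)=48450 g(21,7)=38760 g(21,9)=23256 g(21,11)=10659 g(21,13)=3705 g(21,15)=950 g(21,17)=170 g(21,19)=19 g(21,21)=1
t=22: g(22,-22)=1 g(22,-20)=20 g(22,-18)=189 g(22,-16)=1120 g(22,-14)=4655 g(22,-12)=14364 g(22,-10)=33915 g(22,-8)=62016 g(22,-6)=87210 g(22,-4)=90440 g(22,-2)=58786 g(22,2)=58786 g(22,4)=90440 g(22,6)=87210 g(22,8)=62016 g(22,10)=33915 g(22,12)=14364 g(22,14)=4655 g(22,16)=1120 g(22,18)=189 g(22,20)=20 g(22,22)=1
t=23: g(23,-23)=1 g(23,-21)=21 g(23,-19)=209 g(23,-17)=1309 g(23,-15)=5775 g(23,-13)=19019 g(23,-11)=48279 g(23,-9)=95931 g(23,-7)=149226 g(23,-5)=177650 g(23,-3)=149226 g(23,-1)=58786 g(23,1)=58786 g(23,3)=149226 g(23,5)=177650 g(23,7)=149226 g(23,9)=95931 g(23,11)=48279 g(23,13)=19019 g(23,15)=5775 g(23,17)=1309 g(23,19)=209 g(23,21)=21 g(23,23)=1
Paths never hitting 0: Σ_s g(23,s) = 1410864
Paths hitting 0: 2^23 - 1410864 = 6977744
P = 6977744/8388608 = 436109/524288

Answer: 436109/524288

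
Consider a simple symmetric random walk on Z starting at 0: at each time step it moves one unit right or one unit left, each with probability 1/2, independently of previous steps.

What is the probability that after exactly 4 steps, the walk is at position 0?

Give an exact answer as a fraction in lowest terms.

To return to 0 after 4 steps: need exactly 2 steps of +1 and 2 of -1.
Favorable paths: C(4,2) = 6
Total paths: 2^4 = 16
P = 6/16 = 3/8

Answer: 3/8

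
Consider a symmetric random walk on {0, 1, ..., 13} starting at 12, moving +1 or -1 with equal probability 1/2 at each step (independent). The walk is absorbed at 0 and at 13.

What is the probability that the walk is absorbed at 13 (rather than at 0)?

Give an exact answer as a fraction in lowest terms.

Symmetric walk (p = 1/2): the harmonic-function argument gives P(hit 13 before 0 | start at 12) = a/N.
P = 12/13 = 12/13

Answer: 12/13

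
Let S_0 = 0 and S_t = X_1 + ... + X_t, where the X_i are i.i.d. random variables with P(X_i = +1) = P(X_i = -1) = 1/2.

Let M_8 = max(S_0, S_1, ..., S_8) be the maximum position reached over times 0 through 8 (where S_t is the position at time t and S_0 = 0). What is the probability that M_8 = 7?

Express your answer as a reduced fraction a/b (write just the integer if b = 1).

Let M_8 = max(S_0,...,S_8). Use the reflection principle: for j ≥ 1, #{paths with M_8 ≥ j} = #{S_8 ≥ j} + #{S_8 ≥ j+1}.
By reflection, #{M_8 ≥ 7} = #{S_8 ≥ 7} + #{S_8 ≥ 8} = 1 + 1 = 2.
#{M_8 ≥ 8} = #{S_8 ≥ 8} + #{S_8 ≥ 9} = 1 + 0 = 1.
#{M_8 = 7} = 2 - 1 = 1.
P(M_8 = 7) = 1/256 = 1/256

Answer: 1/256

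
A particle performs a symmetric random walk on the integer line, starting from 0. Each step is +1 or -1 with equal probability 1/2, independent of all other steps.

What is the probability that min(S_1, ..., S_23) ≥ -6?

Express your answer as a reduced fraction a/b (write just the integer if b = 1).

Let f(t,s) = #length-t paths at position s with S_1..S_t all ≥ -6.
f(t,s) = f(t-1,s-1) + f(t-1,s+1) for s ≥ -6; f(t,s) = 0 for s < -6.
t=0: f(0,0)=1
t=1: f(1,-1)=1 f(1,1)=1
t=2: f(2,-2)=1 f(2,0)=2 f(2,2)=1
t=3: f(3,-3)=1 f(3,-1)=3 f(3,1)=3 f(3,3)=1
t=4: f(4,-4)=1 f(4,-2)=4 f(4,0)=6 f(4,2)=4 f(4,4)=1
t=5: f(5,-5)=1 f(5,-3)=5 f(5,-1)=10 f(5,1)=10 f(5,3)=5 f(5,5)=1
t=6: f(6,-6)=1 f(6,-4)=6 f(6,-2)=15 f(6,0)=20 f(6,2)=15 f(6,4)=6 f(6,6)=1
t=7: f(7,-5)=7 f(7,-3)=21 f(7,-1)=35 f(7,1)=35 f(7,3)=21 f(7,5)=7 f(7,7)=1
t=8: f(8,-6)=7 f(8,-4)=28 f(8,-2)=56 f(8,0)=70 f(8,2)=56 f(8,4)=28 f(8,6)=8 f(8,8)=1
t=9: f(9,-5)=35 f(9,-3)=84 f(9,-1)=126 f(9,1)=126 f(9,3)=84 f(9,5)=36 f(9,7)=9 f(9,9)=1
t=10: f(10,-6)=35 f(10,-4)=119 f(10,-2)=210 f(10,0)=252 f(10,2)=210 f(10,4)=120 f(10,6)=45 f(10,8)=10 f(10,10)=1
t=11: f(11,-5)=154 f(11,-3)=329 f(11,-1)=462 f(11,1)=462 f(11,3)=330 f(11,5)=165 f(11,7)=55 f(11,9)=11 f(11,11)=1
t=12: f(12,-6)=154 f(12,-4)=483 f(12,-2)=791 f(12,0)=924 f(12,2)=792 f(12,4)=495 f(12,6)=220 f(12,8)=66 f(12,10)=12 f(12,12)=1
t=13: f(13,-5)=637 f(13,-3)=1274 f(13,-1)=1715 f(13,1)=1716 f(13,3)=1287 f(13,5)=715 f(13,7)=286 f(13,9)=78 f(13,11)=13 f(13,13)=1
t=14: f(14,-6)=637 f(14,-4)=1911 f(14,-2)=2989 f(14,0)=3431 f(14,2)=3003 f(14,4)=2002 f(14,6)=1001 f(14,8)=364 f(14,10)=91 f(14,12)=14 f(14,14)=1
t=15: f(15,-5)=2548 f(15,-3)=4900 f(15,-1)=6420 f(15,1)=6434 f(15,3)=5005 f(15,5)=3003 f(15,7)=1365 f(15,9)=455 f(15,11)=105 f(15,13)=15 f(15,15)=1
t=16: f(16,-6)=2548 f(16,-4)=7448 f(16,-2)=11320 f(16,0)=12854 f(16,2)=11439 f(16,4)=8008 f(16,6)=4368 f(16,8)=1820 f(16,10)=560 f(16,12)=120 f(16,14)=16 f(16,16)=1
t=17: f(17,-5)=9996 f(17,-3)=18768 f(17,-1)=24174 f(17,1)=24293 f(17,3)=19447 f(17,5)=12376 f(17,7)=6188 f(17,9)=2380 f(17,11)=680 f(17,13)=136 f(17,15)=17 f(17,17)=1
t=18: f(18,-6)=9996 f(18,-4)=28764 f(18,-2)=42942 f(18,0)=48467 f(18,2)=43740 f(18,4)=31823 f(18,6)=18564 f(18,8)=8568 f(18,10)=3060 f(18,12)=816 f(18,14)=153 f(18,16)=18 f(18,18)=1
t=19: f(19,-5)=38760 f(19,-3)=71706 f(19,-1)=91409 f(19,1)=92207 f(19,3)=75563 f(19,5)=50387 f(19,7)=27132 f(19,9)=11628 f(19,11)=3876 f(19,13)=969 f(19,15)=171 f(19,17)=19 f(19,19)=1
t=20: f(20,-6)=38760 f(20,-4)=110466 f(20,-2)=163115 f(20,0)=183616 f(20,2)=167770 f(20,4)=125950 f(20,6)=77519 f(20,8)=38760 f(20,10)=15504 f(20,12)=4845 f(20,14)=1140 f(20,16)=190 f(20,18)=20 f(20,20)=1
t=21: f(21,-5)=149226 f(21,-3)=273581 f(21,-1)=346731 f(21,1)=351386 f(21,3)=293720 f(21,5)=203469 f(21,7)=116279 f(21,9)=54264 f(21,11)=20349 f(21,13)=5985 f(21,15)=1330 f(21,17)=210 f(21,19)=21 f(21,21)=1
t=22: f(22,-6)=149226 f(22,-4)=422807 f(22,-2)=620312 f(22,0)=698117 f(22,2)=645106 f(22,4)=497189 f(22,6)=319748 f(22,8)=170543 f(22,10)=74613 f(22,12)=26334 f(22,14)=7315 f(22,16)=1540 f(22,18)=231 f(22,20)=22 f(22,22)=1
t=23: f(23,-5)=572033 f(23,-3)=1043119 f(23,-1)=1318429 f(23,1)=1343223 f(23,3)=1142295 f(23,5)=816937 f(23,7)=490291 f(23,9)=245156 f(23,11)=100947 f(23,13)=33649 f(23,15)=8855 f(23,17)=1771 f(23,19)=253 f(23,21)=23 f(23,23)=1
Σ_s f(23,s) = 7116982
P = 7116982/8388608 = 3558491/4194304

Answer: 3558491/4194304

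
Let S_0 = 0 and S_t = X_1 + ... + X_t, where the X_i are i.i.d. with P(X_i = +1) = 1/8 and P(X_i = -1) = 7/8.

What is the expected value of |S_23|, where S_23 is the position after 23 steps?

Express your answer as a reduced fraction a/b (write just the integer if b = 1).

S_23 takes values m ≡ 1 (mod 2) with |m| ≤ 23; P(S_23=m) = C(23,(23+m)/2) · (1/8)^((23+m)/2) · (7/8)^((23-m)/2).
Distribution: P(S=-23)=27368747340080916343/590295810358705651712, P(S=-21)=89925884117408725127/590295810358705651712, P(S=-19)=141312103613070853771/590295810358705651712, P(S=-17)=141312103613070853771/590295810358705651712, P(S=-15)=100937216866479181265/590295810358705651712, P(S=-13)=54794489156088698401/590295810358705651712, P(S=-11)=23483352495466585029/590295810358705651712, P(S=-9)=8147285559651672357/590295810358705651712, P(S=-7)=1163897937093096051/295147905179352825856, P(S=-5)=277118556450737155/295147905179352825856, P(S=-3)=55423711290147431/295147905179352825856, P(S=-1)=9357249958076839/295147905179352825856, P(S=1)=1336749994010977/295147905179352825856, P(S=3)=161585164111217/295147905179352825856, P(S=5)=16488282052165/295147905179352825856, P(S=7)=1413281318757/295147905179352825856, P(S=9)=201897331251/590295810358705651712, P(S=11)=11876313603/590295810358705651712, P(S=13)=565538743/590295810358705651712, P(S=15)=21260855/590295810358705651712, P(S=17)=607453/590295810358705651712, P(S=19)=12397/590295810358705651712, P(S=21)=161/590295810358705651712, P(S=23)=1/590295810358705651712
E[|S_23|] = Σ_m |m|·P(S_23=m) = 159103287311842651017/9223372036854775808

Answer: 159103287311842651017/9223372036854775808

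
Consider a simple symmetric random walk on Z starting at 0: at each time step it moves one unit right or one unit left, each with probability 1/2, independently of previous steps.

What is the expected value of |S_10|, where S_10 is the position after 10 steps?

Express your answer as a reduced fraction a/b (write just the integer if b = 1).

Answer: 315/128

Derivation:
S_10 takes values m ≡ 0 (mod 2) with |m| ≤ 10; P(S_10=m) = C(10,(10+m)/2)/2^10.
Total paths: 2^10 = 1024
Distribution: P(S=-10)=1/1024, P(S=-8)=10/1024, P(S=-6)=45/1024, P(S=-4)=120/1024, P(S=-2)=210/1024, P(S=0)=252/1024, P(S=2)=210/1024, P(S=4)=120/1024, P(S=6)=45/1024, P(S=8)=10/1024, P(S=10)=1/1024
E[|S_10|] = Σ_m |m|·P(S_10=m) = 2520/1024 = 315/128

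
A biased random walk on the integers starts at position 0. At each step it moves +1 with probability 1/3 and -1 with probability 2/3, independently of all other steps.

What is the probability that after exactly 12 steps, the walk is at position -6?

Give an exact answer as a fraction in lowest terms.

To reach position -6 after 12 steps: need 3 steps of +1 and 9 steps of -1.
Number of such sequences: C(12,3) = 220
Each has probability (1/3)^3 · (2/3)^9 = 512/531441
P = 220 · 512/531441 = 112640/531441

Answer: 112640/531441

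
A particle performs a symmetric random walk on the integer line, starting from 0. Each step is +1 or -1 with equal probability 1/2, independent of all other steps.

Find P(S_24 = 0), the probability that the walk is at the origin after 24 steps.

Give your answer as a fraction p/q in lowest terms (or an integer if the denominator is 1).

To return to 0 after 24 steps: need exactly 12 steps of +1 and 12 of -1.
Favorable paths: C(24,12) = 2704156
Total paths: 2^24 = 16777216
P = 2704156/16777216 = 676039/4194304

Answer: 676039/4194304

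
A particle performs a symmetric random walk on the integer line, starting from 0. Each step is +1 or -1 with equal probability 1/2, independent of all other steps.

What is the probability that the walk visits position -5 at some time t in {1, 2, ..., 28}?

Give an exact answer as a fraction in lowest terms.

Count via complement. Let g(t,s) = #length-t paths at position s with S_1..S_t all ≠ -5.
g(t,s) = g(t-1,s-1) + g(t-1,s+1) for s ≠ -5; g(t,-5) = 0.
t=0: g(0,0)=1
t=1: g(1,-1)=1 g(1,1)=1
t=2: g(2,-2)=1 g(2,0)=2 g(2,2)=1
t=3: g(3,-3)=1 g(3,-1)=3 g(3,1)=3 g(3,3)=1
t=4: g(4,-4)=1 g(4,-2)=4 g(4,0)=6 g(4,2)=4 g(4,4)=1
t=5: g(5,-3)=5 g(5,-1)=10 g(5,1)=10 g(5,3)=5 g(5,5)=1
t=6: g(6,-4)=5 g(6,-2)=15 g(6,0)=20 g(6,2)=15 g(6,4)=6 g(6,6)=1
t=7: g(7,-3)=20 g(7,-1)=35 g(7,1)=35 g(7,3)=21 g(7,5)=7 g(7,7)=1
t=8: g(8,-4)=20 g(8,-2)=55 g(8,0)=70 g(8,2)=56 g(8,4)=28 g(8,6)=8 g(8,8)=1
t=9: g(9,-3)=75 g(9,-1)=125 g(9,1)=126 g(9,3)=84 g(9,5)=36 g(9,7)=9 g(9,9)=1
t=10: g(10,-4)=75 g(10,-2)=200 g(10,0)=251 g(10,2)=210 g(10,4)=120 g(10,6)=45 g(10,8)=10 g(10,10)=1
t=11: g(11,-3)=275 g(11,-1)=451 g(11,1)=461 g(11,3)=330 g(11,5)=165 g(11,7)=55 g(11,9)=11 g(11,11)=1
t=12: g(12,-4)=275 g(12,-2)=726 g(12,0)=912 g(12,2)=791 g(12,4)=495 g(12,6)=220 g(12,8)=66 g(12,10)=12 g(12,12)=1
t=13: g(13,-3)=1001 g(13,-1)=1638 g(13,1)=1703 g(13,3)=1286 g(13,5)=715 g(13,7)=286 g(13,9)=78 g(13,11)=13 g(13,13)=1
t=14: g(14,-4)=1001 g(14,-2)=2639 g(14,0)=3341 g(14,2)=2989 g(14,4)=2001 g(14,6)=1001 g(14,8)=364 g(14,10)=91 g(14,12)=14 g(14,14)=1
t=15: g(15,-3)=3640 g(15,-1)=5980 g(15,1)=6330 g(15,3)=4990 g(15,5)=3002 g(15,7)=1365 g(15,9)=455 g(15,11)=105 g(15,13)=15 g(15,15)=1
t=16: g(16,-4)=3640 g(16,-2)=9620 g(16,0)=12310 g(16,2)=11320 g(16,4)=7992 g(16,6)=4367 g(16,8)=1820 g(16,10)=560 g(16,12)=120 g(16,14)=16 g(16,16)=1
t=17: g(17,-3)=13260 g(17,-1)=21930 g(17,1)=23630 g(17,3)=19312 g(17,5)=12359 g(17,7)=6187 g(17,9)=2380 g(17,11)=680 g(17,13)=136 g(17,15)=17 g(17,17)=1
t=18: g(18,-4)=13260 g(18,-2)=35190 g(18,0)=45560 g(18,2)=42942 g(18,4)=31671 g(18,6)=18546 g(18,8)=8567 g(18,10)=3060 g(18,12)=816 g(18,14)=153 g(18,16)=18 g(18,18)=1
t=19: g(19,-3)=48450 g(19,-1)=80750 g(19,1)=88502 g(19,3)=74613 g(19,5)=50217 g(19,7)=27113 g(19,9)=11627 g(19,11)=3876 g(19,13)=969 g(19,15)=171 g(19,17)=19 g(19,19)=1
t=20: g(20,-4)=48450 g(20,-2)=129200 g(20,0)=169252 g(20,2)=163115 g(20,4)=124830 g(20,6)=77330 g(20,8)=38740 g(20,10)=15503 g(20,12)=4845 g(20,14)=1140 g(20,16)=190 g(20,18)=20 g(20,20)=1
t=21: g(21,-3)=177650 g(21,-1)=298452 g(21,1)=332367 g(21,3)=287945 g(21,5)=202160 g(21,7)=116070 g(21,9)=54243 g(21,11)=20348 g(21,13)=5985 g(21,15)=1330 g(21,17)=210 g(21,19)=21 g(21,21)=1
t=22: g(22,-4)=177650 g(22,-2)=476102 g(22,0)=630819 g(22,2)=620312 g(22,4)=490105 g(22,6)=318230 g(22,8)=170313 g(22,10)=74591 g(22,12)=26333 g(22,14)=7315 g(22,16)=1540 g(22,18)=231 g(22,20)=22 g(22,22)=1
t=23: g(23,-3)=653752 g(23,-1)=1106921 g(23,1)=1251131 g(23,3)=1110417 g(23,5)=808335 g(23,7)=488543 g(23,9)=244904 g(23,11)=100924 g(23,13)=33648 g(23,15)=8855 g(23,17)=1771 g(23,19)=253 g(23,21)=23 g(23,23)=1
t=24: g(24,-4)=653752 g(24,-2)=1760673 g(24,0)=2358052 g(24,2)=2361548 g(24,4)=1918752 g(24,6)=1296878 g(24,8)=733447 g(24,10)=345828 g(24,12)=134572 g(24,14)=42503 g(24,16)=10626 g(24,18)=2024 g(24,20)=276 g(24,22)=24 g(24,24)=1
t=25: g(25,-3)=2414425 g(25,-1)=4118725 g(25,1)=4719600 g(25,3)=4280300 g(25,5)=3215630 g(25,7)=2030325 g(25,9)=1079275 g(25,11)=480400 g(25,13)=177075 g(25,15)=53129 g(25,17)=12650 g(25,19)=2300 g(25,21)=300 g(25,23)=25 g(25,25)=1
t=26: g(26,-4)=2414425 g(26,-2)=6533150 g(26,0)=8838325 g(26,2)=8999900 g(26,4)=7495930 g(26,6)=5245955 g(26,8)=3109600 g(26,10)=1559675 g(26,12)=657475 g(26,14)=230204 g(26,16)=65779 g(26,18)=14950 g(26,20)=2600 g(26,22)=325 g(26,24)=26 g(26,26)=1
t=27: g(27,-3)=8947575 g(27,-1)=15371475 g(27,1)=17838225 g(27,3)=16495830 g(27,5)=12741885 g(27,7)=8355555 g(27,9)=4669275 g(27,11)=2217150 g(27,13)=887679 g(27,15)=295983 g(27,17)=80729 g(27,19)=17550 g(27,21)=2925 g(27,23)=351 g(27,25)=27 g(27,27)=1
t=28: g(28,-4)=8947575 g(28,-2)=24319050 g(28,0)=33209700 g(28,2)=34334055 g(28,4)=29237715 g(28,6)=21097440 g(28,8)=13024830 g(28,10)=6886425 g(28,12)=3104829 g(28,14)=1183662 g(28,16)=376712 g(28,18)=98279 g(28,20)=20475 g(28,22)=3276 g(28,24)=378 g(28,26)=28 g(28,28)=1
Paths never hitting -5: Σ_s g(28,s) = 175844430
Paths hitting -5: 2^28 - 175844430 = 92591026
P = 92591026/268435456 = 46295513/134217728

Answer: 46295513/134217728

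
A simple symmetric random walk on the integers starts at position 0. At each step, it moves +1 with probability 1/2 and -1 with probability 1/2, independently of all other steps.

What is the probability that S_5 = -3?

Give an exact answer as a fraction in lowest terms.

To reach position -3 after 5 steps: need 1 step of +1 and 4 of -1.
Favorable paths: C(5,1) = 5
Total paths: 2^5 = 32
P = 5/32 = 5/32

Answer: 5/32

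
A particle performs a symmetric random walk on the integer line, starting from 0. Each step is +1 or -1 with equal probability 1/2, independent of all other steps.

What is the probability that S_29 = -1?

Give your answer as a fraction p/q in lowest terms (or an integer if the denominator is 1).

Answer: 9694845/67108864

Derivation:
To reach position -1 after 29 steps: need 14 steps of +1 and 15 of -1.
Favorable paths: C(29,14) = 77558760
Total paths: 2^29 = 536870912
P = 77558760/536870912 = 9694845/67108864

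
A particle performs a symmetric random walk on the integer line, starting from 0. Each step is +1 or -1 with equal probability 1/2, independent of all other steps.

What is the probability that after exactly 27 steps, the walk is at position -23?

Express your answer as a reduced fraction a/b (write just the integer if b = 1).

Answer: 351/134217728

Derivation:
To reach position -23 after 27 steps: need 2 steps of +1 and 25 of -1.
Favorable paths: C(27,2) = 351
Total paths: 2^27 = 134217728
P = 351/134217728 = 351/134217728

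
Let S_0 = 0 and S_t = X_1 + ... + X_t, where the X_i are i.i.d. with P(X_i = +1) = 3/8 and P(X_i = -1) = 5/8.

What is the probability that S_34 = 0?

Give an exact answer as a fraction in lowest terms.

Answer: 57480294728968402862548828125/1267650600228229401496703205376

Derivation:
To be at 0 after 34 steps: need exactly 17 steps of +1 and 17 of -1.
Number of such sequences: C(34,17) = 2333606220
Each has probability (3/8)^17 · (5/8)^17 = 98526125335693359375/5070602400912917605986812821504
P = 2333606220 · 98526125335693359375/5070602400912917605986812821504 = 57480294728968402862548828125/1267650600228229401496703205376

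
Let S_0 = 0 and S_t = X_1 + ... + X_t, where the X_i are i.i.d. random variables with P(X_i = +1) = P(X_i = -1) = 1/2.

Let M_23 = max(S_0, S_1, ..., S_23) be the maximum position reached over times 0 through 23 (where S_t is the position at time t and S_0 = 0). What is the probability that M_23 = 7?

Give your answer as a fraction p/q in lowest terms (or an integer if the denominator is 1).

Answer: 245157/4194304

Derivation:
Let M_23 = max(S_0,...,S_23). Use the reflection principle: for j ≥ 1, #{paths with M_23 ≥ j} = #{S_23 ≥ j} + #{S_23 ≥ j+1}.
By reflection, #{M_23 ≥ 7} = #{S_23 ≥ 7} + #{S_23 ≥ 8} = 880970 + 390656 = 1271626.
#{M_23 ≥ 8} = #{S_23 ≥ 8} + #{S_23 ≥ 9} = 390656 + 390656 = 781312.
#{M_23 = 7} = 1271626 - 781312 = 490314.
P(M_23 = 7) = 490314/8388608 = 245157/4194304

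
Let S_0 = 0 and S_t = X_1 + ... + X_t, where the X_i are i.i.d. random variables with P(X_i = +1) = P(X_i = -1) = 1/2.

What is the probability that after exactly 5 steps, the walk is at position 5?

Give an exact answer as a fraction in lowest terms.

To reach position 5 after 5 steps: need 5 steps of +1 and 0 of -1.
Favorable paths: C(5,5) = 1
Total paths: 2^5 = 32
P = 1/32 = 1/32

Answer: 1/32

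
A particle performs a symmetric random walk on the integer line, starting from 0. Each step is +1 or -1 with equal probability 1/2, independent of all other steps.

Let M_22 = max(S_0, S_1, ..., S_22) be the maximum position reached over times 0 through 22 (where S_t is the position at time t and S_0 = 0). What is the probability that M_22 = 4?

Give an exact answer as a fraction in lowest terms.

Answer: 124355/1048576

Derivation:
Let M_22 = max(S_0,...,S_22). Use the reflection principle: for j ≥ 1, #{paths with M_22 ≥ j} = #{S_22 ≥ j} + #{S_22 ≥ j+1}.
By reflection, #{M_22 ≥ 4} = #{S_22 ≥ 4} + #{S_22 ≥ 5} = 1097790 + 600370 = 1698160.
#{M_22 ≥ 5} = #{S_22 ≥ 5} + #{S_22 ≥ 6} = 600370 + 600370 = 1200740.
#{M_22 = 4} = 1698160 - 1200740 = 497420.
P(M_22 = 4) = 497420/4194304 = 124355/1048576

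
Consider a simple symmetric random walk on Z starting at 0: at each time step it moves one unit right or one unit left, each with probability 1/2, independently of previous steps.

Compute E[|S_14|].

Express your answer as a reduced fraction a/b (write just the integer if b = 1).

Answer: 3003/1024

Derivation:
S_14 takes values m ≡ 0 (mod 2) with |m| ≤ 14; P(S_14=m) = C(14,(14+m)/2)/2^14.
Total paths: 2^14 = 16384
Distribution: P(S=-14)=1/16384, P(S=-12)=14/16384, P(S=-10)=91/16384, P(S=-8)=364/16384, P(S=-6)=1001/16384, P(S=-4)=2002/16384, P(S=-2)=3003/16384, P(S=0)=3432/16384, P(S=2)=3003/16384, P(S=4)=2002/16384, P(S=6)=1001/16384, P(S=8)=364/16384, P(S=10)=91/16384, P(S=12)=14/16384, P(S=14)=1/16384
E[|S_14|] = Σ_m |m|·P(S_14=m) = 48048/16384 = 3003/1024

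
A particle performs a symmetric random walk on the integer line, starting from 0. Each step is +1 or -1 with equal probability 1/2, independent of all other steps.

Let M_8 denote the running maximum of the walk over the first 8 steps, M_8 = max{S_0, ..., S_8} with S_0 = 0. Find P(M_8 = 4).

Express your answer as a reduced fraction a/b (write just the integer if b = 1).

Answer: 7/64

Derivation:
Let M_8 = max(S_0,...,S_8). Use the reflection principle: for j ≥ 1, #{paths with M_8 ≥ j} = #{S_8 ≥ j} + #{S_8 ≥ j+1}.
By reflection, #{M_8 ≥ 4} = #{S_8 ≥ 4} + #{S_8 ≥ 5} = 37 + 9 = 46.
#{M_8 ≥ 5} = #{S_8 ≥ 5} + #{S_8 ≥ 6} = 9 + 9 = 18.
#{M_8 = 4} = 46 - 18 = 28.
P(M_8 = 4) = 28/256 = 7/64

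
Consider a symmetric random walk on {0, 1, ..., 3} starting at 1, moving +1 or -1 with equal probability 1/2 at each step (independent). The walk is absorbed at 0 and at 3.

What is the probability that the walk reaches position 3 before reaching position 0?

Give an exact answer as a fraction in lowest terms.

Answer: 1/3

Derivation:
Symmetric walk (p = 1/2): the harmonic-function argument gives P(hit 3 before 0 | start at 1) = a/N.
P = 1/3 = 1/3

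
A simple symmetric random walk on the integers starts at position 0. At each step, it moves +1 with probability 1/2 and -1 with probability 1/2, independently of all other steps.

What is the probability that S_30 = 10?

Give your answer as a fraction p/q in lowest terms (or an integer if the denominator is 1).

To reach position 10 after 30 steps: need 20 steps of +1 and 10 of -1.
Favorable paths: C(30,20) = 30045015
Total paths: 2^30 = 1073741824
P = 30045015/1073741824 = 30045015/1073741824

Answer: 30045015/1073741824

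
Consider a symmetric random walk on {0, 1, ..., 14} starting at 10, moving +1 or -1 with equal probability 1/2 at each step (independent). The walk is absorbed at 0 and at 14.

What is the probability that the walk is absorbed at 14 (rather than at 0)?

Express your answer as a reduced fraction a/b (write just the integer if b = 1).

Answer: 5/7

Derivation:
Symmetric walk (p = 1/2): the harmonic-function argument gives P(hit 14 before 0 | start at 10) = a/N.
P = 10/14 = 5/7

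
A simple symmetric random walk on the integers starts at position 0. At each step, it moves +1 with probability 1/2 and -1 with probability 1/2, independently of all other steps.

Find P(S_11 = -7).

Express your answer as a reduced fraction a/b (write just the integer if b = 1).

Answer: 55/2048

Derivation:
To reach position -7 after 11 steps: need 2 steps of +1 and 9 of -1.
Favorable paths: C(11,2) = 55
Total paths: 2^11 = 2048
P = 55/2048 = 55/2048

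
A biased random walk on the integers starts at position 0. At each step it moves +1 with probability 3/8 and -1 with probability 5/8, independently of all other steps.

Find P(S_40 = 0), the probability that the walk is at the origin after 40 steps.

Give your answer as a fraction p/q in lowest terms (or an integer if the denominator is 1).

Answer: 11459377441920588894367218017578125/332306998946228968225951765070086144

Derivation:
To be at 0 after 40 steps: need exactly 20 steps of +1 and 20 of -1.
Number of such sequences: C(40,20) = 137846528820
Each has probability (3/8)^20 · (5/8)^20 = 332525673007965087890625/1329227995784915872903807060280344576
P = 137846528820 · 332525673007965087890625/1329227995784915872903807060280344576 = 11459377441920588894367218017578125/332306998946228968225951765070086144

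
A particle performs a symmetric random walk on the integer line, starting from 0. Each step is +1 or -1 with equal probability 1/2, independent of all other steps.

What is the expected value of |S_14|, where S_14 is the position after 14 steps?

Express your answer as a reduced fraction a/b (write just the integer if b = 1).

Answer: 3003/1024

Derivation:
S_14 takes values m ≡ 0 (mod 2) with |m| ≤ 14; P(S_14=m) = C(14,(14+m)/2)/2^14.
Total paths: 2^14 = 16384
Distribution: P(S=-14)=1/16384, P(S=-12)=14/16384, P(S=-10)=91/16384, P(S=-8)=364/16384, P(S=-6)=1001/16384, P(S=-4)=2002/16384, P(S=-2)=3003/16384, P(S=0)=3432/16384, P(S=2)=3003/16384, P(S=4)=2002/16384, P(S=6)=1001/16384, P(S=8)=364/16384, P(S=10)=91/16384, P(S=12)=14/16384, P(S=14)=1/16384
E[|S_14|] = Σ_m |m|·P(S_14=m) = 48048/16384 = 3003/1024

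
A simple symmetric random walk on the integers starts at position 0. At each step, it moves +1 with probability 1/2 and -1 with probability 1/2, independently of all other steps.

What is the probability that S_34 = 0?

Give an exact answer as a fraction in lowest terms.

To return to 0 after 34 steps: need exactly 17 steps of +1 and 17 of -1.
Favorable paths: C(34,17) = 2333606220
Total paths: 2^34 = 17179869184
P = 2333606220/17179869184 = 583401555/4294967296

Answer: 583401555/4294967296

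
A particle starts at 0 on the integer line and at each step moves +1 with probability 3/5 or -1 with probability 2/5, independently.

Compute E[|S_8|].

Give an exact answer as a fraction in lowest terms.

Answer: 197704/78125

Derivation:
S_8 takes values m ≡ 0 (mod 2) with |m| ≤ 8; P(S_8=m) = C(8,(8+m)/2) · (3/5)^((8+m)/2) · (2/5)^((8-m)/2).
Distribution: P(S=-8)=256/390625, P(S=-6)=3072/390625, P(S=-4)=16128/390625, P(S=-2)=48384/390625, P(S=0)=18144/78125, P(S=2)=108864/390625, P(S=4)=81648/390625, P(S=6)=34992/390625, P(S=8)=6561/390625
E[|S_8|] = Σ_m |m|·P(S_8=m) = 197704/78125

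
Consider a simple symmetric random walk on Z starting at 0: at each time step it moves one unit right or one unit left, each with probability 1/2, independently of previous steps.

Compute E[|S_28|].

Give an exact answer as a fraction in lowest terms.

S_28 takes values m ≡ 0 (mod 2) with |m| ≤ 28; P(S_28=m) = C(28,(28+m)/2)/2^28.
Total paths: 2^28 = 268435456
Distribution: P(S=-28)=1/268435456, P(S=-26)=28/268435456, P(S=-24)=378/268435456, P(S=-22)=3276/268435456, P(S=-20)=20475/268435456, P(S=-18)=98280/268435456, P(S=-16)=376740/268435456, P(S=-14)=1184040/268435456, P(S=-12)=3108105/268435456, P(S=-10)=6906900/268435456, P(S=-8)=13123110/268435456, P(S=-6)=21474180/268435456, P(S=-4)=30421755/268435456, P(S=-2)=37442160/268435456, P(S=0)=40116600/268435456, P(S=2)=37442160/268435456, P(S=4)=30421755/268435456, P(S=6)=21474180/268435456, P(S=8)=13123110/268435456, P(S=10)=6906900/268435456, P(S=12)=3108105/268435456, P(S=14)=1184040/268435456, P(S=16)=376740/268435456, P(S=18)=98280/268435456, P(S=20)=20475/268435456, P(S=22)=3276/268435456, P(S=24)=378/268435456, P(S=26)=28/268435456, P(S=28)=1/268435456
E[|S_28|] = Σ_m |m|·P(S_28=m) = 1123264800/268435456 = 35102025/8388608

Answer: 35102025/8388608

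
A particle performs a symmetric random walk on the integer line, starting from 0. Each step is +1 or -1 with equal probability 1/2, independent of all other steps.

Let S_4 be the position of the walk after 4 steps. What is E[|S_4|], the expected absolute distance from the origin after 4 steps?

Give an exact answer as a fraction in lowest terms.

Answer: 3/2

Derivation:
S_4 takes values m ≡ 0 (mod 2) with |m| ≤ 4; P(S_4=m) = C(4,(4+m)/2)/2^4.
Total paths: 2^4 = 16
Distribution: P(S=-4)=1/16, P(S=-2)=4/16, P(S=0)=6/16, P(S=2)=4/16, P(S=4)=1/16
E[|S_4|] = Σ_m |m|·P(S_4=m) = 24/16 = 3/2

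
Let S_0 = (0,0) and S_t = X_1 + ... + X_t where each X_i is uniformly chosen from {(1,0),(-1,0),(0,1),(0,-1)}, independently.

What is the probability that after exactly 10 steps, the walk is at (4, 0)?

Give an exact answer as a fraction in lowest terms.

Let h be the number of horizontal steps (so 10-h are vertical). To end at (4,0) need (h+4)/2 right-steps and ((10-h)+0)/2 up-steps.
Sum over h with 4 ≤ h ≤ 10, h ≡ 0 (mod 2), 10-h ≡ 0 (mod 2):
h=4: C(10,4)·C(4,4)·C(6,3) = 210·1·20 = 4200
h=6: C(10,6)·C(6,5)·C(4,2) = 210·6·6 = 7560
h=8: C(10,8)·C(8,6)·C(2,1) = 45·28·2 = 2520
h=10: C(10,10)·C(10,7)·C(0,0) = 1·120·1 = 120
Total favorable: 14400
Total paths: 4^10 = 1048576
P = 14400/1048576 = 225/16384

Answer: 225/16384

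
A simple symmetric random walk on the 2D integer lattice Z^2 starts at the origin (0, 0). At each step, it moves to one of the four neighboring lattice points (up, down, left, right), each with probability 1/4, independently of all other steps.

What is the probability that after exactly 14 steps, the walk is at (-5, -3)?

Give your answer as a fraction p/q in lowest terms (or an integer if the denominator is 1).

Let h be the number of horizontal steps (so 14-h are vertical). To end at (-5,-3) need (h-5)/2 right-steps and ((14-h)-3)/2 up-steps.
Sum over h with 5 ≤ h ≤ 11, h ≡ 1 (mod 2), 14-h ≡ 1 (mod 2):
h=5: C(14,5)·C(5,0)·C(9,3) = 2002·1·84 = 168168
h=7: C(14,7)·C(7,1)·C(7,2) = 3432·7·21 = 504504
h=9: C(14,9)·C(9,2)·C(5,1) = 2002·36·5 = 360360
h=11: C(14,11)·C(11,3)·C(3,0) = 364·165·1 = 60060
Total favorable: 1093092
Total paths: 4^14 = 268435456
P = 1093092/268435456 = 273273/67108864

Answer: 273273/67108864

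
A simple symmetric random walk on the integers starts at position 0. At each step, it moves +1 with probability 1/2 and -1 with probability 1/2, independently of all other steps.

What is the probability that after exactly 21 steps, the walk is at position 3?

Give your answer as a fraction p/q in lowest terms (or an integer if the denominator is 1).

To reach position 3 after 21 steps: need 12 steps of +1 and 9 of -1.
Favorable paths: C(21,12) = 293930
Total paths: 2^21 = 2097152
P = 293930/2097152 = 146965/1048576

Answer: 146965/1048576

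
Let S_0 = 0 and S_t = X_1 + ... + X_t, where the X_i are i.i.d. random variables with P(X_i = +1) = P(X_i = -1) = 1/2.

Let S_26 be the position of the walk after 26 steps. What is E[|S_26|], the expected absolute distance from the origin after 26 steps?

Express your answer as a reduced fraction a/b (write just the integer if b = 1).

S_26 takes values m ≡ 0 (mod 2) with |m| ≤ 26; P(S_26=m) = C(26,(26+m)/2)/2^26.
Total paths: 2^26 = 67108864
Distribution: P(S=-26)=1/67108864, P(S=-24)=26/67108864, P(S=-22)=325/67108864, P(S=-20)=2600/67108864, P(S=-18)=14950/67108864, P(S=-16)=65780/67108864, P(S=-14)=230230/67108864, P(S=-12)=657800/67108864, P(S=-10)=1562275/67108864, P(S=-8)=3124550/67108864, P(S=-6)=5311735/67108864, P(S=-4)=7726160/67108864, P(S=-2)=9657700/67108864, P(S=0)=10400600/67108864, P(S=2)=9657700/67108864, P(S=4)=7726160/67108864, P(S=6)=5311735/67108864, P(S=8)=3124550/67108864, P(S=10)=1562275/67108864, P(S=12)=657800/67108864, P(S=14)=230230/67108864, P(S=16)=65780/67108864, P(S=18)=14950/67108864, P(S=20)=2600/67108864, P(S=22)=325/67108864, P(S=24)=26/67108864, P(S=26)=1/67108864
E[|S_26|] = Σ_m |m|·P(S_26=m) = 270415600/67108864 = 16900975/4194304

Answer: 16900975/4194304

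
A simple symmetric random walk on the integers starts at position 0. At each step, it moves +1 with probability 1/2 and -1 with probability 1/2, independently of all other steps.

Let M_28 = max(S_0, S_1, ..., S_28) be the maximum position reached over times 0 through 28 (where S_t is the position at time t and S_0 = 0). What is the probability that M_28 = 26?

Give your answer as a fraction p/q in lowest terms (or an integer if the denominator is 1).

Let M_28 = max(S_0,...,S_28). Use the reflection principle: for j ≥ 1, #{paths with M_28 ≥ j} = #{S_28 ≥ j} + #{S_28 ≥ j+1}.
By reflection, #{M_28 ≥ 26} = #{S_28 ≥ 26} + #{S_28 ≥ 27} = 29 + 1 = 30.
#{M_28 ≥ 27} = #{S_28 ≥ 27} + #{S_28 ≥ 28} = 1 + 1 = 2.
#{M_28 = 26} = 30 - 2 = 28.
P(M_28 = 26) = 28/268435456 = 7/67108864

Answer: 7/67108864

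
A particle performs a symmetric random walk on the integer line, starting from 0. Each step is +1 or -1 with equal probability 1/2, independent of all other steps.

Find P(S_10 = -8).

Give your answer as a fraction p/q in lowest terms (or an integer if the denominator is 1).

To reach position -8 after 10 steps: need 1 step of +1 and 9 of -1.
Favorable paths: C(10,1) = 10
Total paths: 2^10 = 1024
P = 10/1024 = 5/512

Answer: 5/512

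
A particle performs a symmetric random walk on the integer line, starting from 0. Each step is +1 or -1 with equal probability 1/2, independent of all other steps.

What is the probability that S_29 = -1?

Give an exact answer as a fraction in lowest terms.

Answer: 9694845/67108864

Derivation:
To reach position -1 after 29 steps: need 14 steps of +1 and 15 of -1.
Favorable paths: C(29,14) = 77558760
Total paths: 2^29 = 536870912
P = 77558760/536870912 = 9694845/67108864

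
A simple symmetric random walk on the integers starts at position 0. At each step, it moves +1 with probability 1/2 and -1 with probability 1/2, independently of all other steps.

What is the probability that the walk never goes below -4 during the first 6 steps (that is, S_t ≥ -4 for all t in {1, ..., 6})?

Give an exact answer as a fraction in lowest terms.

Answer: 31/32

Derivation:
Let f(t,s) = #length-t paths at position s with S_1..S_t all ≥ -4.
f(t,s) = f(t-1,s-1) + f(t-1,s+1) for s ≥ -4; f(t,s) = 0 for s < -4.
t=0: f(0,0)=1
t=1: f(1,-1)=1 f(1,1)=1
t=2: f(2,-2)=1 f(2,0)=2 f(2,2)=1
t=3: f(3,-3)=1 f(3,-1)=3 f(3,1)=3 f(3,3)=1
t=4: f(4,-4)=1 f(4,-2)=4 f(4,0)=6 f(4,2)=4 f(4,4)=1
t=5: f(5,-3)=5 f(5,-1)=10 f(5,1)=10 f(5,3)=5 f(5,5)=1
t=6: f(6,-4)=5 f(6,-2)=15 f(6,0)=20 f(6,2)=15 f(6,4)=6 f(6,6)=1
Σ_s f(6,s) = 62
P = 62/64 = 31/32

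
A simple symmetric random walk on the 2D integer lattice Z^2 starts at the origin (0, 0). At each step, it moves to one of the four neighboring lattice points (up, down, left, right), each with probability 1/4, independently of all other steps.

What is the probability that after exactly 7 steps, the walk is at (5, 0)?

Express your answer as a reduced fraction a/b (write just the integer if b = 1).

Let h be the number of horizontal steps (so 7-h are vertical). To end at (5,0) need (h+5)/2 right-steps and ((7-h)+0)/2 up-steps.
Sum over h with 5 ≤ h ≤ 7, h ≡ 1 (mod 2), 7-h ≡ 0 (mod 2):
h=5: C(7,5)·C(5,5)·C(2,1) = 21·1·2 = 42
h=7: C(7,7)·C(7,6)·C(0,0) = 1·7·1 = 7
Total favorable: 49
Total paths: 4^7 = 16384
P = 49/16384 = 49/16384

Answer: 49/16384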